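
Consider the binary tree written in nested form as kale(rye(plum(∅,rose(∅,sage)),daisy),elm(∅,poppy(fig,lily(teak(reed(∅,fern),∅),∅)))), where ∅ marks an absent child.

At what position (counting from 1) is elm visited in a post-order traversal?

12

Post-order visits the left subtree, then the right subtree, then the node.
At kale: go left to rye.
  At rye: go left to plum.
    At plum: no left child.
    At plum: go right to rose.
      At rose: no left child.
      At rose: go right to sage.
        sage is a leaf — visit sage.
      Visit rose.
    Visit plum.
  At rye: go right to daisy.
    daisy is a leaf — visit daisy.
  Visit rye.
At kale: go right to elm.
  At elm: no left child.
  At elm: go right to poppy.
    At poppy: go left to fig.
      fig is a leaf — visit fig.
    At poppy: go right to lily.
      At lily: go left to teak.
        At teak: go left to reed.
          At reed: no left child.
          At reed: go right to fern.
            fern is a leaf — visit fern.
          Visit reed.
        At teak: no right child.
        Visit teak.
      At lily: no right child.
      Visit lily.
    Visit poppy.
  Visit elm.
Visit kale.
Full post-order sequence: sage, rose, plum, daisy, rye, fig, fern, reed, teak, lily, poppy, elm, kale.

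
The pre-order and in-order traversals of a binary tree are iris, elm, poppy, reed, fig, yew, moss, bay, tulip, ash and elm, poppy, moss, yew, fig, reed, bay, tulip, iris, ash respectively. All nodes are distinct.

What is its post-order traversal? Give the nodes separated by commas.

moss, yew, fig, tulip, bay, reed, poppy, elm, ash, iris

The first element of pre-order is the root; it splits in-order into left and right subtrees.
Root iris: left subtree has 8 nodes {elm, poppy, moss, yew, fig, reed, bay, tulip}, right has 1 {ash}.
  Root elm: left subtree has 0 nodes { }, right has 7 {poppy, moss, yew, fig, reed, bay, tulip}.
    Root poppy: left subtree has 0 nodes { }, right has 6 {moss, yew, fig, reed, bay, tulip}.
      Root reed: left subtree has 3 nodes {moss, yew, fig}, right has 2 {bay, tulip}.
        Root fig: left subtree has 2 nodes {moss, yew}, right has 0 { }.
          Root yew: left subtree has 1 node {moss}, right has 0 { }.
        Root bay: left subtree has 0 nodes { }, right has 1 {tulip}.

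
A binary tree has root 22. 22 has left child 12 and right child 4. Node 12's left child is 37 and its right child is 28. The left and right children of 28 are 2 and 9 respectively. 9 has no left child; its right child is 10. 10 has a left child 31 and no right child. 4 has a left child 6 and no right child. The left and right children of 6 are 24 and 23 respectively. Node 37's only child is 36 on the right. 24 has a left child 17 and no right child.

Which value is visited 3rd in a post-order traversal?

Post-order visits the left subtree, then the right subtree, then the node.
At 22: go left to 12.
  At 12: go left to 37.
    At 37: no left child.
    At 37: go right to 36.
      36 is a leaf — visit 36.
    Visit 37.
  At 12: go right to 28.
    At 28: go left to 2.
      2 is a leaf — visit 2.
    At 28: go right to 9.
      At 9: no left child.
      At 9: go right to 10.
        At 10: go left to 31.
          31 is a leaf — visit 31.
        At 10: no right child.
        Visit 10.
      Visit 9.
    Visit 28.
  Visit 12.
At 22: go right to 4.
  At 4: go left to 6.
    At 6: go left to 24.
      At 24: go left to 17.
        17 is a leaf — visit 17.
      At 24: no right child.
      Visit 24.
    At 6: go right to 23.
      23 is a leaf — visit 23.
    Visit 6.
  At 4: no right child.
  Visit 4.
Visit 22.
Full post-order sequence: 36, 37, 2, 31, 10, 9, 28, 12, 17, 24, 23, 6, 4, 22.

2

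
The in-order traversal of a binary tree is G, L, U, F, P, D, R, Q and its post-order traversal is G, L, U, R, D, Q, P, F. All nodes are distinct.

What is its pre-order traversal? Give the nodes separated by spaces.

F U L G P Q D R

The last element of post-order is the root; it splits in-order into left and right subtrees.
Root F: left subtree has 3 nodes {G, L, U}, right has 4 {P, D, R, Q}.
  Root U: left subtree has 2 nodes {G, L}, right has 0 { }.
    Root L: left subtree has 1 node {G}, right has 0 { }.
  Root P: left subtree has 0 nodes { }, right has 3 {D, R, Q}.
    Root Q: left subtree has 2 nodes {D, R}, right has 0 { }.
      Root D: left subtree has 0 nodes { }, right has 1 {R}.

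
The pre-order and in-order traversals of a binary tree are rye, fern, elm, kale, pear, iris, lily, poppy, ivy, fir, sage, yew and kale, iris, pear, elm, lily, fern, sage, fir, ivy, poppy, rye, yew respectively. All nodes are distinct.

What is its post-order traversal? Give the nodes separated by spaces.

iris pear kale lily elm sage fir ivy poppy fern yew rye

The first element of pre-order is the root; it splits in-order into left and right subtrees.
Root rye: left subtree has 10 nodes {kale, iris, pear, elm, lily, fern, sage, fir, ivy, poppy}, right has 1 {yew}.
  Root fern: left subtree has 5 nodes {kale, iris, pear, elm, lily}, right has 4 {sage, fir, ivy, poppy}.
    Root elm: left subtree has 3 nodes {kale, iris, pear}, right has 1 {lily}.
      Root kale: left subtree has 0 nodes { }, right has 2 {iris, pear}.
        Root pear: left subtree has 1 node {iris}, right has 0 { }.
    Root poppy: left subtree has 3 nodes {sage, fir, ivy}, right has 0 { }.
      Root ivy: left subtree has 2 nodes {sage, fir}, right has 0 { }.
        Root fir: left subtree has 1 node {sage}, right has 0 { }.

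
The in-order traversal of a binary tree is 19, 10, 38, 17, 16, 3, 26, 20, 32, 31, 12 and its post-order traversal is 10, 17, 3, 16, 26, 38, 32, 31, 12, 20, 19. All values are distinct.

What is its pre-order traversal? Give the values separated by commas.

19, 20, 38, 10, 26, 16, 17, 3, 12, 31, 32

The last element of post-order is the root; it splits in-order into left and right subtrees.
Root 19: left subtree has 0 nodes { }, right has 10 {10, 38, 17, 16, 3, 26, 20, 32, 31, 12}.
  Root 20: left subtree has 6 nodes {10, 38, 17, 16, 3, 26}, right has 3 {32, 31, 12}.
    Root 38: left subtree has 1 node {10}, right has 4 {17, 16, 3, 26}.
      Root 26: left subtree has 3 nodes {17, 16, 3}, right has 0 { }.
        Root 16: left subtree has 1 node {17}, right has 1 {3}.
    Root 12: left subtree has 2 nodes {32, 31}, right has 0 { }.
      Root 31: left subtree has 1 node {32}, right has 0 { }.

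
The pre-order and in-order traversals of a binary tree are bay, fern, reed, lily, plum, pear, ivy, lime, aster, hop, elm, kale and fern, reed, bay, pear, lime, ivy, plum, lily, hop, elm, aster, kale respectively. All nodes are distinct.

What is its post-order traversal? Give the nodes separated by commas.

The first element of pre-order is the root; it splits in-order into left and right subtrees.
Root bay: left subtree has 2 nodes {fern, reed}, right has 9 {pear, lime, ivy, plum, lily, hop, elm, aster, kale}.
  Root fern: left subtree has 0 nodes { }, right has 1 {reed}.
  Root lily: left subtree has 4 nodes {pear, lime, ivy, plum}, right has 4 {hop, elm, aster, kale}.
    Root plum: left subtree has 3 nodes {pear, lime, ivy}, right has 0 { }.
      Root pear: left subtree has 0 nodes { }, right has 2 {lime, ivy}.
        Root ivy: left subtree has 1 node {lime}, right has 0 { }.
    Root aster: left subtree has 2 nodes {hop, elm}, right has 1 {kale}.
      Root hop: left subtree has 0 nodes { }, right has 1 {elm}.

reed, fern, lime, ivy, pear, plum, elm, hop, kale, aster, lily, bay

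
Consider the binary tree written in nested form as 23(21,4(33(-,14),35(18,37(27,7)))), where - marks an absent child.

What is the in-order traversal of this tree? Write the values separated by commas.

In-order visits the left subtree, then the node, then the right subtree.
At 23: go left to 21.
  21 is a leaf — visit 21.
Visit 23.
At 23: go right to 4.
  At 4: go left to 33.
    At 33: no left child.
    Visit 33.
    At 33: go right to 14.
      14 is a leaf — visit 14.
  Visit 4.
  At 4: go right to 35.
    At 35: go left to 18.
      18 is a leaf — visit 18.
    Visit 35.
    At 35: go right to 37.
      At 37: go left to 27.
        27 is a leaf — visit 27.
      Visit 37.
      At 37: go right to 7.
        7 is a leaf — visit 7.

21, 23, 33, 14, 4, 18, 35, 27, 37, 7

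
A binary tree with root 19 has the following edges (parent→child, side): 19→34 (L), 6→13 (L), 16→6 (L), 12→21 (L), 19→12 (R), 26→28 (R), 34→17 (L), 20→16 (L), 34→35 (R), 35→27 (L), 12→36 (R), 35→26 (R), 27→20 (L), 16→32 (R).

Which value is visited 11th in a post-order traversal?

34

Post-order visits the left subtree, then the right subtree, then the node.
At 19: go left to 34.
  At 34: go left to 17.
    17 is a leaf — visit 17.
  At 34: go right to 35.
    At 35: go left to 27.
      At 27: go left to 20.
        At 20: go left to 16.
          At 16: go left to 6.
            At 6: go left to 13.
              13 is a leaf — visit 13.
            At 6: no right child.
            Visit 6.
          At 16: go right to 32.
            32 is a leaf — visit 32.
          Visit 16.
        At 20: no right child.
        Visit 20.
      At 27: no right child.
      Visit 27.
    At 35: go right to 26.
      At 26: no left child.
      At 26: go right to 28.
        28 is a leaf — visit 28.
      Visit 26.
    Visit 35.
  Visit 34.
At 19: go right to 12.
  At 12: go left to 21.
    21 is a leaf — visit 21.
  At 12: go right to 36.
    36 is a leaf — visit 36.
  Visit 12.
Visit 19.
Full post-order sequence: 17, 13, 6, 32, 16, 20, 27, 28, 26, 35, 34, 21, 36, 12, 19.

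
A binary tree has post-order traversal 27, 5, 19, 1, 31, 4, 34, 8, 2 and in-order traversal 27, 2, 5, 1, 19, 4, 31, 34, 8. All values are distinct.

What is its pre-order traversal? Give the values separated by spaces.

The last element of post-order is the root; it splits in-order into left and right subtrees.
Root 2: left subtree has 1 node {27}, right has 7 {5, 1, 19, 4, 31, 34, 8}.
  Root 8: left subtree has 6 nodes {5, 1, 19, 4, 31, 34}, right has 0 { }.
    Root 34: left subtree has 5 nodes {5, 1, 19, 4, 31}, right has 0 { }.
      Root 4: left subtree has 3 nodes {5, 1, 19}, right has 1 {31}.
        Root 1: left subtree has 1 node {5}, right has 1 {19}.

2 27 8 34 4 1 5 19 31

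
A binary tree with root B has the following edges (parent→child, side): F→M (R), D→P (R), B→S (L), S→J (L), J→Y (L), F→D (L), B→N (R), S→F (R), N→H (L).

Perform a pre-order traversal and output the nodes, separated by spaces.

B S J Y F D P M N H

Pre-order visits the node, then its left subtree, then its right subtree.
Visit B.
At B: go left to S.
  Visit S.
  At S: go left to J.
    Visit J.
    At J: go left to Y.
      Y is a leaf — visit Y.
    At J: no right child.
  At S: go right to F.
    Visit F.
    At F: go left to D.
      Visit D.
      At D: no left child.
      At D: go right to P.
        P is a leaf — visit P.
    At F: go right to M.
      M is a leaf — visit M.
At B: go right to N.
  Visit N.
  At N: go left to H.
    H is a leaf — visit H.
  At N: no right child.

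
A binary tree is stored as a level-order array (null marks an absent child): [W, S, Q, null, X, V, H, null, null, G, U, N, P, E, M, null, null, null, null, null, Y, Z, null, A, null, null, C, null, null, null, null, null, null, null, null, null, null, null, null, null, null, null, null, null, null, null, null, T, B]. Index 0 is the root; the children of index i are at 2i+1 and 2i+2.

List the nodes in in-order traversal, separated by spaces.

S G Y X Z U W T A B N V P C Q E H M

In-order visits the left subtree, then the node, then the right subtree.
At W: go left to S.
  At S: no left child.
  Visit S.
  At S: go right to X.
    At X: go left to G.
      At G: no left child.
      Visit G.
      At G: go right to Y.
        Y is a leaf — visit Y.
    Visit X.
    At X: go right to U.
      At U: go left to Z.
        Z is a leaf — visit Z.
      Visit U.
      At U: no right child.
Visit W.
At W: go right to Q.
  At Q: go left to V.
    At V: go left to N.
      At N: go left to A.
        At A: go left to T.
          T is a leaf — visit T.
        Visit A.
        At A: go right to B.
          B is a leaf — visit B.
      Visit N.
      At N: no right child.
    Visit V.
    At V: go right to P.
      At P: no left child.
      Visit P.
      At P: go right to C.
        C is a leaf — visit C.
  Visit Q.
  At Q: go right to H.
    At H: go left to E.
      E is a leaf — visit E.
    Visit H.
    At H: go right to M.
      M is a leaf — visit M.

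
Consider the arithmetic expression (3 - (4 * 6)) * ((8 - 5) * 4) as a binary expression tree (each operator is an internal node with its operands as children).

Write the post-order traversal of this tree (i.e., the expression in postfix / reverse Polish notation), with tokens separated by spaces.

Post-order on an expression tree gives postfix notation: for each operator, emit left operand, right operand, then the operator.

3 4 6 * - 8 5 - 4 * *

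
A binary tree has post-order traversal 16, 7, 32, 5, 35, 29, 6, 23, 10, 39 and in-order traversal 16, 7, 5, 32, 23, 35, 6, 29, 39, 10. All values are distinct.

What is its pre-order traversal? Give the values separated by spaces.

The last element of post-order is the root; it splits in-order into left and right subtrees.
Root 39: left subtree has 8 nodes {16, 7, 5, 32, 23, 35, 6, 29}, right has 1 {10}.
  Root 23: left subtree has 4 nodes {16, 7, 5, 32}, right has 3 {35, 6, 29}.
    Root 5: left subtree has 2 nodes {16, 7}, right has 1 {32}.
      Root 7: left subtree has 1 node {16}, right has 0 { }.
    Root 6: left subtree has 1 node {35}, right has 1 {29}.

39 23 5 7 16 32 6 35 29 10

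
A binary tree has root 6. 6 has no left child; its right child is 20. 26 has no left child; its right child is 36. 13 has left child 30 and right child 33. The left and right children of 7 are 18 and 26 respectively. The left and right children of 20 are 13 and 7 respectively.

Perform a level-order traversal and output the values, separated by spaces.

Level-order visits nodes level by level from the root, left to right within each level.
Level 0: 6
Level 1: 20
Level 2: 13, 7
Level 3: 30, 33, 18, 26
Level 4: 36

6 20 13 7 30 33 18 26 36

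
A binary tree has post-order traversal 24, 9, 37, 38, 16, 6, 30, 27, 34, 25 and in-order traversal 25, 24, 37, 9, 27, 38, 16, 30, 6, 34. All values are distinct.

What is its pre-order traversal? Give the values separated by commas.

25, 34, 27, 37, 24, 9, 30, 16, 38, 6

The last element of post-order is the root; it splits in-order into left and right subtrees.
Root 25: left subtree has 0 nodes { }, right has 9 {24, 37, 9, 27, 38, 16, 30, 6, 34}.
  Root 34: left subtree has 8 nodes {24, 37, 9, 27, 38, 16, 30, 6}, right has 0 { }.
    Root 27: left subtree has 3 nodes {24, 37, 9}, right has 4 {38, 16, 30, 6}.
      Root 37: left subtree has 1 node {24}, right has 1 {9}.
      Root 30: left subtree has 2 nodes {38, 16}, right has 1 {6}.
        Root 16: left subtree has 1 node {38}, right has 0 { }.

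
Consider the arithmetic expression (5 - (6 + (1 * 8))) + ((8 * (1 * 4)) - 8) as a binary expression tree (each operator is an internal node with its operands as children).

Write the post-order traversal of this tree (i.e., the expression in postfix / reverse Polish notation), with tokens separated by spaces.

Post-order on an expression tree gives postfix notation: for each operator, emit left operand, right operand, then the operator.

5 6 1 8 * + - 8 1 4 * * 8 - +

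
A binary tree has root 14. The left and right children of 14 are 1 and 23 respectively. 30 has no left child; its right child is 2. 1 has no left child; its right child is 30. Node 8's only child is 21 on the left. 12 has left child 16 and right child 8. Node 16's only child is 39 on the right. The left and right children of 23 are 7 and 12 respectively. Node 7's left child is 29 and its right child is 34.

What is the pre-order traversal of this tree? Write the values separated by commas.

Pre-order visits the node, then its left subtree, then its right subtree.
Visit 14.
At 14: go left to 1.
  Visit 1.
  At 1: no left child.
  At 1: go right to 30.
    Visit 30.
    At 30: no left child.
    At 30: go right to 2.
      2 is a leaf — visit 2.
At 14: go right to 23.
  Visit 23.
  At 23: go left to 7.
    Visit 7.
    At 7: go left to 29.
      29 is a leaf — visit 29.
    At 7: go right to 34.
      34 is a leaf — visit 34.
  At 23: go right to 12.
    Visit 12.
    At 12: go left to 16.
      Visit 16.
      At 16: no left child.
      At 16: go right to 39.
        39 is a leaf — visit 39.
    At 12: go right to 8.
      Visit 8.
      At 8: go left to 21.
        21 is a leaf — visit 21.
      At 8: no right child.

14, 1, 30, 2, 23, 7, 29, 34, 12, 16, 39, 8, 21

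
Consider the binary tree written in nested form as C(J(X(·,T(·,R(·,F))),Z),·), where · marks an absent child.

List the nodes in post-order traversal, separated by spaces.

F R T X Z J C

Post-order visits the left subtree, then the right subtree, then the node.
At C: go left to J.
  At J: go left to X.
    At X: no left child.
    At X: go right to T.
      At T: no left child.
      At T: go right to R.
        At R: no left child.
        At R: go right to F.
          F is a leaf — visit F.
        Visit R.
      Visit T.
    Visit X.
  At J: go right to Z.
    Z is a leaf — visit Z.
  Visit J.
At C: no right child.
Visit C.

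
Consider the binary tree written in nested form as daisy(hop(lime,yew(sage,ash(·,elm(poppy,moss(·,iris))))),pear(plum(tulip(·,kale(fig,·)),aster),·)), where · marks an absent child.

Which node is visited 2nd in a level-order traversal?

Level-order visits nodes level by level from the root, left to right within each level.
Level 0: daisy
Level 1: hop, pear
Level 2: lime, yew, plum
Level 3: sage, ash, tulip, aster
Level 4: elm, kale
Level 5: poppy, moss, fig
Level 6: iris
Full level-order sequence: daisy, hop, pear, lime, yew, plum, sage, ash, tulip, aster, elm, kale, poppy, moss, fig, iris.

hop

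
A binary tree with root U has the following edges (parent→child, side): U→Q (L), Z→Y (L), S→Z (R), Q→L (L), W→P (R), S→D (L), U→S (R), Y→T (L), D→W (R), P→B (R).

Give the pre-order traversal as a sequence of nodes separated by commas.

U, Q, L, S, D, W, P, B, Z, Y, T

Pre-order visits the node, then its left subtree, then its right subtree.
Visit U.
At U: go left to Q.
  Visit Q.
  At Q: go left to L.
    L is a leaf — visit L.
  At Q: no right child.
At U: go right to S.
  Visit S.
  At S: go left to D.
    Visit D.
    At D: no left child.
    At D: go right to W.
      Visit W.
      At W: no left child.
      At W: go right to P.
        Visit P.
        At P: no left child.
        At P: go right to B.
          B is a leaf — visit B.
  At S: go right to Z.
    Visit Z.
    At Z: go left to Y.
      Visit Y.
      At Y: go left to T.
        T is a leaf — visit T.
      At Y: no right child.
    At Z: no right child.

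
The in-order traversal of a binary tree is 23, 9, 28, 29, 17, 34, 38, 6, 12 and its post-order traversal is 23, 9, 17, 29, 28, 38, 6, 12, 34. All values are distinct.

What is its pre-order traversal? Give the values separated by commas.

The last element of post-order is the root; it splits in-order into left and right subtrees.
Root 34: left subtree has 5 nodes {23, 9, 28, 29, 17}, right has 3 {38, 6, 12}.
  Root 28: left subtree has 2 nodes {23, 9}, right has 2 {29, 17}.
    Root 9: left subtree has 1 node {23}, right has 0 { }.
    Root 29: left subtree has 0 nodes { }, right has 1 {17}.
  Root 12: left subtree has 2 nodes {38, 6}, right has 0 { }.
    Root 6: left subtree has 1 node {38}, right has 0 { }.

34, 28, 9, 23, 29, 17, 12, 6, 38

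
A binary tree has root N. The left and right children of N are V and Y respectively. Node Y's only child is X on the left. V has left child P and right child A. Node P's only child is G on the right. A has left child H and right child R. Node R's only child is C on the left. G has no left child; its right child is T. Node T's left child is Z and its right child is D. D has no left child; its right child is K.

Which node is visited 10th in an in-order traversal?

C

In-order visits the left subtree, then the node, then the right subtree.
At N: go left to V.
  At V: go left to P.
    At P: no left child.
    Visit P.
    At P: go right to G.
      At G: no left child.
      Visit G.
      At G: go right to T.
        At T: go left to Z.
          Z is a leaf — visit Z.
        Visit T.
        At T: go right to D.
          At D: no left child.
          Visit D.
          At D: go right to K.
            K is a leaf — visit K.
  Visit V.
  At V: go right to A.
    At A: go left to H.
      H is a leaf — visit H.
    Visit A.
    At A: go right to R.
      At R: go left to C.
        C is a leaf — visit C.
      Visit R.
      At R: no right child.
Visit N.
At N: go right to Y.
  At Y: go left to X.
    X is a leaf — visit X.
  Visit Y.
  At Y: no right child.
Full in-order sequence: P, G, Z, T, D, K, V, H, A, C, R, N, X, Y.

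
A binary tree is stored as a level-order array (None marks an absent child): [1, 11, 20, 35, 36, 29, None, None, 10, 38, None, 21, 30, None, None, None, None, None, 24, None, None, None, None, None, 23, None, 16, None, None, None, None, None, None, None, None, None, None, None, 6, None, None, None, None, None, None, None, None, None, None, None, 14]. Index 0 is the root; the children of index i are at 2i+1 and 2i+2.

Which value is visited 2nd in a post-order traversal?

Post-order visits the left subtree, then the right subtree, then the node.
At 1: go left to 11.
  At 11: go left to 35.
    At 35: no left child.
    At 35: go right to 10.
      At 10: no left child.
      At 10: go right to 24.
        At 24: no left child.
        At 24: go right to 6.
          6 is a leaf — visit 6.
        Visit 24.
      Visit 10.
    Visit 35.
  At 11: go right to 36.
    At 36: go left to 38.
      38 is a leaf — visit 38.
    At 36: no right child.
    Visit 36.
  Visit 11.
At 1: go right to 20.
  At 20: go left to 29.
    At 29: go left to 21.
      At 21: no left child.
      At 21: go right to 23.
        At 23: no left child.
        At 23: go right to 14.
          14 is a leaf — visit 14.
        Visit 23.
      Visit 21.
    At 29: go right to 30.
      At 30: no left child.
      At 30: go right to 16.
        16 is a leaf — visit 16.
      Visit 30.
    Visit 29.
  At 20: no right child.
  Visit 20.
Visit 1.
Full post-order sequence: 6, 24, 10, 35, 38, 36, 11, 14, 23, 21, 16, 30, 29, 20, 1.

24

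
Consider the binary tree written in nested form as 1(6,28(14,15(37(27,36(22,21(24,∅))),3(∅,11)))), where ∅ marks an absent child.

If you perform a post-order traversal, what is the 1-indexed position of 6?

Post-order visits the left subtree, then the right subtree, then the node.
At 1: go left to 6.
  6 is a leaf — visit 6.
At 1: go right to 28.
  At 28: go left to 14.
    14 is a leaf — visit 14.
  At 28: go right to 15.
    At 15: go left to 37.
      At 37: go left to 27.
        27 is a leaf — visit 27.
      At 37: go right to 36.
        At 36: go left to 22.
          22 is a leaf — visit 22.
        At 36: go right to 21.
          At 21: go left to 24.
            24 is a leaf — visit 24.
          At 21: no right child.
          Visit 21.
        Visit 36.
      Visit 37.
    At 15: go right to 3.
      At 3: no left child.
      At 3: go right to 11.
        11 is a leaf — visit 11.
      Visit 3.
    Visit 15.
  Visit 28.
Visit 1.
Full post-order sequence: 6, 14, 27, 22, 24, 21, 36, 37, 11, 3, 15, 28, 1.

1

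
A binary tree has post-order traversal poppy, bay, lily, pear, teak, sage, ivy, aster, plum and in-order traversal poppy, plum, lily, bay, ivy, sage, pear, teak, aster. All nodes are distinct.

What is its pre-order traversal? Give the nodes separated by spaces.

plum poppy aster ivy lily bay sage teak pear

The last element of post-order is the root; it splits in-order into left and right subtrees.
Root plum: left subtree has 1 node {poppy}, right has 7 {lily, bay, ivy, sage, pear, teak, aster}.
  Root aster: left subtree has 6 nodes {lily, bay, ivy, sage, pear, teak}, right has 0 { }.
    Root ivy: left subtree has 2 nodes {lily, bay}, right has 3 {sage, pear, teak}.
      Root lily: left subtree has 0 nodes { }, right has 1 {bay}.
      Root sage: left subtree has 0 nodes { }, right has 2 {pear, teak}.
        Root teak: left subtree has 1 node {pear}, right has 0 { }.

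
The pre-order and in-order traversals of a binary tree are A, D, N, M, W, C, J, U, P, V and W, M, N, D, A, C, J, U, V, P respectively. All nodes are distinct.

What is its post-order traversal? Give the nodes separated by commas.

W, M, N, D, V, P, U, J, C, A

The first element of pre-order is the root; it splits in-order into left and right subtrees.
Root A: left subtree has 4 nodes {W, M, N, D}, right has 5 {C, J, U, V, P}.
  Root D: left subtree has 3 nodes {W, M, N}, right has 0 { }.
    Root N: left subtree has 2 nodes {W, M}, right has 0 { }.
      Root M: left subtree has 1 node {W}, right has 0 { }.
  Root C: left subtree has 0 nodes { }, right has 4 {J, U, V, P}.
    Root J: left subtree has 0 nodes { }, right has 3 {U, V, P}.
      Root U: left subtree has 0 nodes { }, right has 2 {V, P}.
        Root P: left subtree has 1 node {V}, right has 0 { }.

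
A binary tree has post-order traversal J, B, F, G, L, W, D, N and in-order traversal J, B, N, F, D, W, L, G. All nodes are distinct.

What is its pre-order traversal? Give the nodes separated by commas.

The last element of post-order is the root; it splits in-order into left and right subtrees.
Root N: left subtree has 2 nodes {J, B}, right has 5 {F, D, W, L, G}.
  Root B: left subtree has 1 node {J}, right has 0 { }.
  Root D: left subtree has 1 node {F}, right has 3 {W, L, G}.
    Root W: left subtree has 0 nodes { }, right has 2 {L, G}.
      Root L: left subtree has 0 nodes { }, right has 1 {G}.

N, B, J, D, F, W, L, G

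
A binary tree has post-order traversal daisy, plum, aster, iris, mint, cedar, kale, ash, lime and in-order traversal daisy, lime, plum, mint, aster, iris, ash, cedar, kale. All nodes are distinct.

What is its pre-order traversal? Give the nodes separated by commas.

lime, daisy, ash, mint, plum, iris, aster, kale, cedar

The last element of post-order is the root; it splits in-order into left and right subtrees.
Root lime: left subtree has 1 node {daisy}, right has 7 {plum, mint, aster, iris, ash, cedar, kale}.
  Root ash: left subtree has 4 nodes {plum, mint, aster, iris}, right has 2 {cedar, kale}.
    Root mint: left subtree has 1 node {plum}, right has 2 {aster, iris}.
      Root iris: left subtree has 1 node {aster}, right has 0 { }.
    Root kale: left subtree has 1 node {cedar}, right has 0 { }.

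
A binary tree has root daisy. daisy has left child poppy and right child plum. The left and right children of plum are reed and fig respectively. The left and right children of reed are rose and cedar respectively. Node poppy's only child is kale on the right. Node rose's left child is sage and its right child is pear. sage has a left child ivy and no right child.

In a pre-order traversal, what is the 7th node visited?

Pre-order visits the node, then its left subtree, then its right subtree.
Visit daisy.
At daisy: go left to poppy.
  Visit poppy.
  At poppy: no left child.
  At poppy: go right to kale.
    kale is a leaf — visit kale.
At daisy: go right to plum.
  Visit plum.
  At plum: go left to reed.
    Visit reed.
    At reed: go left to rose.
      Visit rose.
      At rose: go left to sage.
        Visit sage.
        At sage: go left to ivy.
          ivy is a leaf — visit ivy.
        At sage: no right child.
      At rose: go right to pear.
        pear is a leaf — visit pear.
    At reed: go right to cedar.
      cedar is a leaf — visit cedar.
  At plum: go right to fig.
    fig is a leaf — visit fig.
Full pre-order sequence: daisy, poppy, kale, plum, reed, rose, sage, ivy, pear, cedar, fig.

sage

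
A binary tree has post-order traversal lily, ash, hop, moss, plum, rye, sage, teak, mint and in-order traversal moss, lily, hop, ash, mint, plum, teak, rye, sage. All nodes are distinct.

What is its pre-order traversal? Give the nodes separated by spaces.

mint moss hop lily ash teak plum sage rye

The last element of post-order is the root; it splits in-order into left and right subtrees.
Root mint: left subtree has 4 nodes {moss, lily, hop, ash}, right has 4 {plum, teak, rye, sage}.
  Root moss: left subtree has 0 nodes { }, right has 3 {lily, hop, ash}.
    Root hop: left subtree has 1 node {lily}, right has 1 {ash}.
  Root teak: left subtree has 1 node {plum}, right has 2 {rye, sage}.
    Root sage: left subtree has 1 node {rye}, right has 0 { }.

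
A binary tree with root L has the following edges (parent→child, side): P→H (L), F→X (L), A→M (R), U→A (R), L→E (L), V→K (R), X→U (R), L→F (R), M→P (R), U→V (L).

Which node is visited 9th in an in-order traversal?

In-order visits the left subtree, then the node, then the right subtree.
At L: go left to E.
  E is a leaf — visit E.
Visit L.
At L: go right to F.
  At F: go left to X.
    At X: no left child.
    Visit X.
    At X: go right to U.
      At U: go left to V.
        At V: no left child.
        Visit V.
        At V: go right to K.
          K is a leaf — visit K.
      Visit U.
      At U: go right to A.
        At A: no left child.
        Visit A.
        At A: go right to M.
          At M: no left child.
          Visit M.
          At M: go right to P.
            At P: go left to H.
              H is a leaf — visit H.
            Visit P.
            At P: no right child.
  Visit F.
  At F: no right child.
Full in-order sequence: E, L, X, V, K, U, A, M, H, P, F.

H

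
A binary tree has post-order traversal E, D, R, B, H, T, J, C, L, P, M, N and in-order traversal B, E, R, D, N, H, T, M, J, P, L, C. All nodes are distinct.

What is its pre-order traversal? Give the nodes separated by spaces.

N B R E D M T H P J L C

The last element of post-order is the root; it splits in-order into left and right subtrees.
Root N: left subtree has 4 nodes {B, E, R, D}, right has 7 {H, T, M, J, P, L, C}.
  Root B: left subtree has 0 nodes { }, right has 3 {E, R, D}.
    Root R: left subtree has 1 node {E}, right has 1 {D}.
  Root M: left subtree has 2 nodes {H, T}, right has 4 {J, P, L, C}.
    Root T: left subtree has 1 node {H}, right has 0 { }.
    Root P: left subtree has 1 node {J}, right has 2 {L, C}.
      Root L: left subtree has 0 nodes { }, right has 1 {C}.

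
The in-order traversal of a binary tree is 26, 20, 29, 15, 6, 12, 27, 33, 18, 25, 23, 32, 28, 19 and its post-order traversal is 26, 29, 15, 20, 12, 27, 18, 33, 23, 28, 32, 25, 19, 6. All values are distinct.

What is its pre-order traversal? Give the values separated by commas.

6, 20, 26, 15, 29, 19, 25, 33, 27, 12, 18, 32, 23, 28

The last element of post-order is the root; it splits in-order into left and right subtrees.
Root 6: left subtree has 4 nodes {26, 20, 29, 15}, right has 9 {12, 27, 33, 18, 25, 23, 32, 28, 19}.
  Root 20: left subtree has 1 node {26}, right has 2 {29, 15}.
    Root 15: left subtree has 1 node {29}, right has 0 { }.
  Root 19: left subtree has 8 nodes {12, 27, 33, 18, 25, 23, 32, 28}, right has 0 { }.
    Root 25: left subtree has 4 nodes {12, 27, 33, 18}, right has 3 {23, 32, 28}.
      Root 33: left subtree has 2 nodes {12, 27}, right has 1 {18}.
        Root 27: left subtree has 1 node {12}, right has 0 { }.
      Root 32: left subtree has 1 node {23}, right has 1 {28}.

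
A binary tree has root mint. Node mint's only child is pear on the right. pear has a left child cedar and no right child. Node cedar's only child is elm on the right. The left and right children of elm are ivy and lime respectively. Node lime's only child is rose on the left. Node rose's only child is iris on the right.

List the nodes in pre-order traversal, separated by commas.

Pre-order visits the node, then its left subtree, then its right subtree.
Visit mint.
At mint: no left child.
At mint: go right to pear.
  Visit pear.
  At pear: go left to cedar.
    Visit cedar.
    At cedar: no left child.
    At cedar: go right to elm.
      Visit elm.
      At elm: go left to ivy.
        ivy is a leaf — visit ivy.
      At elm: go right to lime.
        Visit lime.
        At lime: go left to rose.
          Visit rose.
          At rose: no left child.
          At rose: go right to iris.
            iris is a leaf — visit iris.
        At lime: no right child.
  At pear: no right child.

mint, pear, cedar, elm, ivy, lime, rose, iris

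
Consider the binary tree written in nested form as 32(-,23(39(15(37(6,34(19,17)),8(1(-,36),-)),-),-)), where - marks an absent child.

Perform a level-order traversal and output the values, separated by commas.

Level-order visits nodes level by level from the root, left to right within each level.
Level 0: 32
Level 1: 23
Level 2: 39
Level 3: 15
Level 4: 37, 8
Level 5: 6, 34, 1
Level 6: 19, 17, 36

32, 23, 39, 15, 37, 8, 6, 34, 1, 19, 17, 36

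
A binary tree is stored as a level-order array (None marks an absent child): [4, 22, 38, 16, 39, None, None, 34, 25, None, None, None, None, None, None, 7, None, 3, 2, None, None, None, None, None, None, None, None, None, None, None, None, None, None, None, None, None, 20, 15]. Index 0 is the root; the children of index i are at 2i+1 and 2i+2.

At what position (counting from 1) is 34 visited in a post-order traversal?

2

Post-order visits the left subtree, then the right subtree, then the node.
At 4: go left to 22.
  At 22: go left to 16.
    At 16: go left to 34.
      At 34: go left to 7.
        7 is a leaf — visit 7.
      At 34: no right child.
      Visit 34.
    At 16: go right to 25.
      At 25: go left to 3.
        At 3: no left child.
        At 3: go right to 20.
          20 is a leaf — visit 20.
        Visit 3.
      At 25: go right to 2.
        At 2: go left to 15.
          15 is a leaf — visit 15.
        At 2: no right child.
        Visit 2.
      Visit 25.
    Visit 16.
  At 22: go right to 39.
    39 is a leaf — visit 39.
  Visit 22.
At 4: go right to 38.
  38 is a leaf — visit 38.
Visit 4.
Full post-order sequence: 7, 34, 20, 3, 15, 2, 25, 16, 39, 22, 38, 4.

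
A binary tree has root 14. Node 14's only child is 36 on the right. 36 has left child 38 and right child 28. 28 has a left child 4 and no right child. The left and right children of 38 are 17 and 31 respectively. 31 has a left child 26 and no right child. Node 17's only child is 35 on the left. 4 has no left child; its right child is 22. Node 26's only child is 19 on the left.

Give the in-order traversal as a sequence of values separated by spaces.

In-order visits the left subtree, then the node, then the right subtree.
At 14: no left child.
Visit 14.
At 14: go right to 36.
  At 36: go left to 38.
    At 38: go left to 17.
      At 17: go left to 35.
        35 is a leaf — visit 35.
      Visit 17.
      At 17: no right child.
    Visit 38.
    At 38: go right to 31.
      At 31: go left to 26.
        At 26: go left to 19.
          19 is a leaf — visit 19.
        Visit 26.
        At 26: no right child.
      Visit 31.
      At 31: no right child.
  Visit 36.
  At 36: go right to 28.
    At 28: go left to 4.
      At 4: no left child.
      Visit 4.
      At 4: go right to 22.
        22 is a leaf — visit 22.
    Visit 28.
    At 28: no right child.

14 35 17 38 19 26 31 36 4 22 28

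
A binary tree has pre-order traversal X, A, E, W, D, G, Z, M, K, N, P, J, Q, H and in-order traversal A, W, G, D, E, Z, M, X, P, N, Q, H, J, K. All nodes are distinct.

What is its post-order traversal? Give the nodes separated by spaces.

The first element of pre-order is the root; it splits in-order into left and right subtrees.
Root X: left subtree has 7 nodes {A, W, G, D, E, Z, M}, right has 6 {P, N, Q, H, J, K}.
  Root A: left subtree has 0 nodes { }, right has 6 {W, G, D, E, Z, M}.
    Root E: left subtree has 3 nodes {W, G, D}, right has 2 {Z, M}.
      Root W: left subtree has 0 nodes { }, right has 2 {G, D}.
        Root D: left subtree has 1 node {G}, right has 0 { }.
      Root Z: left subtree has 0 nodes { }, right has 1 {M}.
  Root K: left subtree has 5 nodes {P, N, Q, H, J}, right has 0 { }.
    Root N: left subtree has 1 node {P}, right has 3 {Q, H, J}.
      Root J: left subtree has 2 nodes {Q, H}, right has 0 { }.
        Root Q: left subtree has 0 nodes { }, right has 1 {H}.

G D W M Z E A P H Q J N K X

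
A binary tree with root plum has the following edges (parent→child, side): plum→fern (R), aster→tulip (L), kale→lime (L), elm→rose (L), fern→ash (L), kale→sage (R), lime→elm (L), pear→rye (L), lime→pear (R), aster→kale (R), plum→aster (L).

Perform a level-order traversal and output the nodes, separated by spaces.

Level-order visits nodes level by level from the root, left to right within each level.
Level 0: plum
Level 1: aster, fern
Level 2: tulip, kale, ash
Level 3: lime, sage
Level 4: elm, pear
Level 5: rose, rye

plum aster fern tulip kale ash lime sage elm pear rose rye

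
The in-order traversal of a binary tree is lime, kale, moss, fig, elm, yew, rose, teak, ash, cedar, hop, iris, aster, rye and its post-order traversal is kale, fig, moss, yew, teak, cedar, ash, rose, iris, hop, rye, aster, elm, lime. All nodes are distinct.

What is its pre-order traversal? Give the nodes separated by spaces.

lime elm moss kale fig aster hop rose yew ash teak cedar iris rye

The last element of post-order is the root; it splits in-order into left and right subtrees.
Root lime: left subtree has 0 nodes { }, right has 13 {kale, moss, fig, elm, yew, rose, teak, ash, cedar, hop, iris, aster, rye}.
  Root elm: left subtree has 3 nodes {kale, moss, fig}, right has 9 {yew, rose, teak, ash, cedar, hop, iris, aster, rye}.
    Root moss: left subtree has 1 node {kale}, right has 1 {fig}.
    Root aster: left subtree has 7 nodes {yew, rose, teak, ash, cedar, hop, iris}, right has 1 {rye}.
      Root hop: left subtree has 5 nodes {yew, rose, teak, ash, cedar}, right has 1 {iris}.
        Root rose: left subtree has 1 node {yew}, right has 3 {teak, ash, cedar}.
          Root ash: left subtree has 1 node {teak}, right has 1 {cedar}.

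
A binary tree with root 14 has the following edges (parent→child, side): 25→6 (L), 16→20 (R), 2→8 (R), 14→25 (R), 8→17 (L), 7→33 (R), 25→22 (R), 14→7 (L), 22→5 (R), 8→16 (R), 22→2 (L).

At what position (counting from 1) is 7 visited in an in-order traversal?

In-order visits the left subtree, then the node, then the right subtree.
At 14: go left to 7.
  At 7: no left child.
  Visit 7.
  At 7: go right to 33.
    33 is a leaf — visit 33.
Visit 14.
At 14: go right to 25.
  At 25: go left to 6.
    6 is a leaf — visit 6.
  Visit 25.
  At 25: go right to 22.
    At 22: go left to 2.
      At 2: no left child.
      Visit 2.
      At 2: go right to 8.
        At 8: go left to 17.
          17 is a leaf — visit 17.
        Visit 8.
        At 8: go right to 16.
          At 16: no left child.
          Visit 16.
          At 16: go right to 20.
            20 is a leaf — visit 20.
    Visit 22.
    At 22: go right to 5.
      5 is a leaf — visit 5.
Full in-order sequence: 7, 33, 14, 6, 25, 2, 17, 8, 16, 20, 22, 5.

1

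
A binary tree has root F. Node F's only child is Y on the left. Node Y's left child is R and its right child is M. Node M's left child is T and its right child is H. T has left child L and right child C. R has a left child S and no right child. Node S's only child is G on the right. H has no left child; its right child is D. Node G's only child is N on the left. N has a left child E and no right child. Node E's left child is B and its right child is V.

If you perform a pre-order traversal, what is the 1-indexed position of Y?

2

Pre-order visits the node, then its left subtree, then its right subtree.
Visit F.
At F: go left to Y.
  Visit Y.
  At Y: go left to R.
    Visit R.
    At R: go left to S.
      Visit S.
      At S: no left child.
      At S: go right to G.
        Visit G.
        At G: go left to N.
          Visit N.
          At N: go left to E.
            Visit E.
            At E: go left to B.
              B is a leaf — visit B.
            At E: go right to V.
              V is a leaf — visit V.
          At N: no right child.
        At G: no right child.
    At R: no right child.
  At Y: go right to M.
    Visit M.
    At M: go left to T.
      Visit T.
      At T: go left to L.
        L is a leaf — visit L.
      At T: go right to C.
        C is a leaf — visit C.
    At M: go right to H.
      Visit H.
      At H: no left child.
      At H: go right to D.
        D is a leaf — visit D.
At F: no right child.
Full pre-order sequence: F, Y, R, S, G, N, E, B, V, M, T, L, C, H, D.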